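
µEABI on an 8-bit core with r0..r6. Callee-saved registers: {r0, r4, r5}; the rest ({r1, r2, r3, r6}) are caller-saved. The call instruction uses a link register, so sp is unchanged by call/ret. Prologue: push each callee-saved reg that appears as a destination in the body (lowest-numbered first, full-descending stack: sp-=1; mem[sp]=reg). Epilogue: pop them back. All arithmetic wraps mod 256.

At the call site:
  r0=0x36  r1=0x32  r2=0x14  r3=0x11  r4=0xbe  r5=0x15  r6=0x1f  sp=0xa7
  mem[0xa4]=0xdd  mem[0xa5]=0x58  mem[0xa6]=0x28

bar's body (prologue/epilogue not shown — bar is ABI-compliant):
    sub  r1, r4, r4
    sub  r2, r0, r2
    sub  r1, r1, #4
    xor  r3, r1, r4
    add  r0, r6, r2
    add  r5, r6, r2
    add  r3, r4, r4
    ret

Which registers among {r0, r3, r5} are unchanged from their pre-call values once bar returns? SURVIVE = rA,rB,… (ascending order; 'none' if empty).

prologue: push r0 → mem[0xa6]=0x36, sp=0xa6
prologue: push r5 → mem[0xa5]=0x15, sp=0xa5
body[0] sub  r1, r4, r4 → r1=0x00
body[1] sub  r2, r0, r2 → r2=0x22
body[2] sub  r1, r1, #4 → r1=0xfc
body[3] xor  r3, r1, r4 → r3=0x42
body[4] add  r0, r6, r2 → r0=0x41
body[5] add  r5, r6, r2 → r5=0x41
body[6] add  r3, r4, r4 → r3=0x7c
epilogue: pop r5=0x15, sp=0xa6
epilogue: pop r0=0x36, sp=0xa7
r0: callee-saved, written=True
r3: caller-saved, written=True
r5: callee-saved, written=True

SURVIVE = r0,r5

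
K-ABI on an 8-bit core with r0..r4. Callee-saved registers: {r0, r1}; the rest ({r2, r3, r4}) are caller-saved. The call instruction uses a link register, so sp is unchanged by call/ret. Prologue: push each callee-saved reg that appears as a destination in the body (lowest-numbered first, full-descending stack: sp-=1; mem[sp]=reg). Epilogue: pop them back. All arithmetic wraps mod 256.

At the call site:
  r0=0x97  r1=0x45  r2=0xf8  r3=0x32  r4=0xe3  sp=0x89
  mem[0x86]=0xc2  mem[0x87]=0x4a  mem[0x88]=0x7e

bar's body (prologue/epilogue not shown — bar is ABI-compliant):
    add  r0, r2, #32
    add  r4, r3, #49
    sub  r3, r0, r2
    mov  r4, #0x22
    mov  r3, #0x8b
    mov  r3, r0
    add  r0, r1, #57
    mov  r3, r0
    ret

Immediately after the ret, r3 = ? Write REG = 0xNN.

prologue: push r0 -> mem[0x88]=0x97, sp=0x88
body[0] add  r0, r2, #32 -> r0=0x18
body[1] add  r4, r3, #49 -> r4=0x63
body[2] sub  r3, r0, r2 -> r3=0x20
body[3] mov  r4, #0x22 -> r4=0x22
body[4] mov  r3, #0x8b -> r3=0x8b
body[5] mov  r3, r0 -> r3=0x18
body[6] add  r0, r1, #57 -> r0=0x7e
body[7] mov  r3, r0 -> r3=0x7e
epilogue: pop r0=0x97, sp=0x89
r3 is caller-saved -> body value

REG = 0x7e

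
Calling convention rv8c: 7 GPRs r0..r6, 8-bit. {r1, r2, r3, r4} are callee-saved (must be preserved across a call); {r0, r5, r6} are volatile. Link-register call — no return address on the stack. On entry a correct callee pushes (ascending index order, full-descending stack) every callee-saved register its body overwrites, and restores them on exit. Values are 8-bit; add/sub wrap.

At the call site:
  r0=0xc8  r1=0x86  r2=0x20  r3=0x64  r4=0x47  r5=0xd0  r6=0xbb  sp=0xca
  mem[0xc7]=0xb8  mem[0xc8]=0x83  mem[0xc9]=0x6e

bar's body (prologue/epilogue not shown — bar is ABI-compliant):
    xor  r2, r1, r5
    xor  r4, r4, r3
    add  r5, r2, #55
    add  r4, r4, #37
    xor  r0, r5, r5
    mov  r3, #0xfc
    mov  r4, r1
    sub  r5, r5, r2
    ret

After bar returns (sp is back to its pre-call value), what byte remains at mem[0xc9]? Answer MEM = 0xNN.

MEM = 0x20

prologue: push r2 -> mem[0xc9]=0x20, sp=0xc9
prologue: push r3 -> mem[0xc8]=0x64, sp=0xc8
prologue: push r4 -> mem[0xc7]=0x47, sp=0xc7
body[0] xor  r2, r1, r5 -> r2=0x56
body[1] xor  r4, r4, r3 -> r4=0x23
body[2] add  r5, r2, #55 -> r5=0x8d
body[3] add  r4, r4, #37 -> r4=0x48
body[4] xor  r0, r5, r5 -> r0=0x00
body[5] mov  r3, #0xfc -> r3=0xfc
body[6] mov  r4, r1 -> r4=0x86
body[7] sub  r5, r5, r2 -> r5=0x37
epilogue: pop r4=0x47, sp=0xc8
epilogue: pop r3=0x64, sp=0xc9
epilogue: pop r2=0x20, sp=0xca
prologue pushed ['r2', 'r3', 'r4'] at ['0xc9', '0xc8', '0xc7']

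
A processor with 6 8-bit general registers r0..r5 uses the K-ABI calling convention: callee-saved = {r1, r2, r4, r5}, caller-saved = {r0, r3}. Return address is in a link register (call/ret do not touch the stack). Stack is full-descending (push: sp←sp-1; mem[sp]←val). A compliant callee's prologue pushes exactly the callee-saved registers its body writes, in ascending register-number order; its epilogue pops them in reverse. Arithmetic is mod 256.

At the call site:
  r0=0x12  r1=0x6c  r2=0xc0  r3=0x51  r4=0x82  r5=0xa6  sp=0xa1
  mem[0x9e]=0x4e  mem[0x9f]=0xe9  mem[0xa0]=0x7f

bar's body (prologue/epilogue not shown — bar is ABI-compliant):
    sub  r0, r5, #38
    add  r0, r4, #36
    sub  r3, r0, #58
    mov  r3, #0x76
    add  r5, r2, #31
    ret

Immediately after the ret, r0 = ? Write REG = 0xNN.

REG = 0xa6

prologue: push r5 → mem[0xa0]=0xa6, sp=0xa0
body[0] sub  r0, r5, #38 → r0=0x80
body[1] add  r0, r4, #36 → r0=0xa6
body[2] sub  r3, r0, #58 → r3=0x6c
body[3] mov  r3, #0x76 → r3=0x76
body[4] add  r5, r2, #31 → r5=0xdf
epilogue: pop r5=0xa6, sp=0xa1
r0 is caller-saved → body value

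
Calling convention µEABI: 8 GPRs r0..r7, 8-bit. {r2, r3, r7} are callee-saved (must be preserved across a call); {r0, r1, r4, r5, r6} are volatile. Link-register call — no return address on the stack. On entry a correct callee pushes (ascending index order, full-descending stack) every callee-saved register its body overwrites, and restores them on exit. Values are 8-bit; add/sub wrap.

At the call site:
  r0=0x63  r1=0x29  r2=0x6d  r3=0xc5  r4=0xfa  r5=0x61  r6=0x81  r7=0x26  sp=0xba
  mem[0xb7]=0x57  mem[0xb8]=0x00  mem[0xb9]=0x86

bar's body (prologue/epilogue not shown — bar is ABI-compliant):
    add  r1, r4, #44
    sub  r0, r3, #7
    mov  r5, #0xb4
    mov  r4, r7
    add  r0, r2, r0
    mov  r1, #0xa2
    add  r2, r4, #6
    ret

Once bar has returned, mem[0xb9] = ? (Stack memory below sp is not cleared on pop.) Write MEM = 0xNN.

prologue: push r2 -> mem[0xb9]=0x6d, sp=0xb9
body[0] add  r1, r4, #44 -> r1=0x26
body[1] sub  r0, r3, #7 -> r0=0xbe
body[2] mov  r5, #0xb4 -> r5=0xb4
body[3] mov  r4, r7 -> r4=0x26
body[4] add  r0, r2, r0 -> r0=0x2b
body[5] mov  r1, #0xa2 -> r1=0xa2
body[6] add  r2, r4, #6 -> r2=0x2c
epilogue: pop r2=0x6d, sp=0xba
prologue pushed ['r2'] at ['0xb9']

MEM = 0x6d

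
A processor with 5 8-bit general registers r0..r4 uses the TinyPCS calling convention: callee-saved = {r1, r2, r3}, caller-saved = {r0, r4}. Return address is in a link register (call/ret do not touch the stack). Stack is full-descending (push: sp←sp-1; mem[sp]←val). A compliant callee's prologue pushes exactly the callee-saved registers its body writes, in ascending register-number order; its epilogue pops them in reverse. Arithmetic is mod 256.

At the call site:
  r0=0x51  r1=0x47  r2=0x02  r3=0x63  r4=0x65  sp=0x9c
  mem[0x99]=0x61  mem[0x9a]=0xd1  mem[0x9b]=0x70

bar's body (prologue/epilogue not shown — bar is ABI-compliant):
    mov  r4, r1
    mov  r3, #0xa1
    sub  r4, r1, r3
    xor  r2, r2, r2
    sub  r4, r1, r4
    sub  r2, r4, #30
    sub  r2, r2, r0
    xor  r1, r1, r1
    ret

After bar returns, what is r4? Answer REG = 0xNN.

REG = 0xa1

prologue: push r1 -> mem[0x9b]=0x47, sp=0x9b
prologue: push r2 -> mem[0x9a]=0x02, sp=0x9a
prologue: push r3 -> mem[0x99]=0x63, sp=0x99
body[0] mov  r4, r1 -> r4=0x47
body[1] mov  r3, #0xa1 -> r3=0xa1
body[2] sub  r4, r1, r3 -> r4=0xa6
body[3] xor  r2, r2, r2 -> r2=0x00
body[4] sub  r4, r1, r4 -> r4=0xa1
body[5] sub  r2, r4, #30 -> r2=0x83
body[6] sub  r2, r2, r0 -> r2=0x32
body[7] xor  r1, r1, r1 -> r1=0x00
epilogue: pop r3=0x63, sp=0x9a
epilogue: pop r2=0x02, sp=0x9b
epilogue: pop r1=0x47, sp=0x9c
r4 is caller-saved -> body value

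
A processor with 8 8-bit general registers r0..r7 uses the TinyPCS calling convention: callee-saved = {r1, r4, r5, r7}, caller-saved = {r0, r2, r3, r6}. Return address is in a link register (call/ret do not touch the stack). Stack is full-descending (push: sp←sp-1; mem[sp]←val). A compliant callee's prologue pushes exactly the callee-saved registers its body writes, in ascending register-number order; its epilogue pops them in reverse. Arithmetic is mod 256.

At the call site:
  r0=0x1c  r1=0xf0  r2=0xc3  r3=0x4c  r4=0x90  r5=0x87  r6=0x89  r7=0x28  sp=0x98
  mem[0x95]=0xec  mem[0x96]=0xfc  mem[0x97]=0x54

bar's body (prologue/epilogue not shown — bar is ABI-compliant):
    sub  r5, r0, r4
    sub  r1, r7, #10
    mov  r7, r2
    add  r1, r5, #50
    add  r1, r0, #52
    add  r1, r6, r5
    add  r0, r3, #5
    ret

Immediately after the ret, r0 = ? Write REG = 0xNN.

prologue: push r1 -> mem[0x97]=0xf0, sp=0x97
prologue: push r5 -> mem[0x96]=0x87, sp=0x96
prologue: push r7 -> mem[0x95]=0x28, sp=0x95
body[0] sub  r5, r0, r4 -> r5=0x8c
body[1] sub  r1, r7, #10 -> r1=0x1e
body[2] mov  r7, r2 -> r7=0xc3
body[3] add  r1, r5, #50 -> r1=0xbe
body[4] add  r1, r0, #52 -> r1=0x50
body[5] add  r1, r6, r5 -> r1=0x15
body[6] add  r0, r3, #5 -> r0=0x51
epilogue: pop r7=0x28, sp=0x96
epilogue: pop r5=0x87, sp=0x97
epilogue: pop r1=0xf0, sp=0x98
r0 is caller-saved -> body value

REG = 0x51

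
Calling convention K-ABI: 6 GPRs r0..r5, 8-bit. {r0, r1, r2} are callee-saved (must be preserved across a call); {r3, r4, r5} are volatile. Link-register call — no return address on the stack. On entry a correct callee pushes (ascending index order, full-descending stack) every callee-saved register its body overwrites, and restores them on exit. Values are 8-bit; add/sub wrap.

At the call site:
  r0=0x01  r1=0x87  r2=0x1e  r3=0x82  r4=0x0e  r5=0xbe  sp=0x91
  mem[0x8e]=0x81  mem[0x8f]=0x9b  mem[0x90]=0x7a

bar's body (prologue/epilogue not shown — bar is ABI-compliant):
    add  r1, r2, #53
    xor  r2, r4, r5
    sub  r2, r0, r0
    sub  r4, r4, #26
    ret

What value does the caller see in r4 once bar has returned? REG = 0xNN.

prologue: push r1 -> mem[0x90]=0x87, sp=0x90
prologue: push r2 -> mem[0x8f]=0x1e, sp=0x8f
body[0] add  r1, r2, #53 -> r1=0x53
body[1] xor  r2, r4, r5 -> r2=0xb0
body[2] sub  r2, r0, r0 -> r2=0x00
body[3] sub  r4, r4, #26 -> r4=0xf4
epilogue: pop r2=0x1e, sp=0x90
epilogue: pop r1=0x87, sp=0x91
r4 is caller-saved -> body value

REG = 0xf4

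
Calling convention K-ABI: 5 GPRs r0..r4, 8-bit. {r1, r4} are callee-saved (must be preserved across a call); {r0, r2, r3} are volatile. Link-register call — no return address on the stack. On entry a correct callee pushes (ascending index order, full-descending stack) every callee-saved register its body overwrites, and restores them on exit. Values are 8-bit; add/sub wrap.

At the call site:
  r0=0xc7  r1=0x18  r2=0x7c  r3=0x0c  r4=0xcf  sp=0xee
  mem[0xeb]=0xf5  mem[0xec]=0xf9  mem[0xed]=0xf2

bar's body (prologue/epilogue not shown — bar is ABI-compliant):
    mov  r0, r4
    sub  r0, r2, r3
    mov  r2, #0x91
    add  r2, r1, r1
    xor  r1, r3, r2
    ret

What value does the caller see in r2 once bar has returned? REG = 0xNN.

prologue: push r1 -> mem[0xed]=0x18, sp=0xed
body[0] mov  r0, r4 -> r0=0xcf
body[1] sub  r0, r2, r3 -> r0=0x70
body[2] mov  r2, #0x91 -> r2=0x91
body[3] add  r2, r1, r1 -> r2=0x30
body[4] xor  r1, r3, r2 -> r1=0x3c
epilogue: pop r1=0x18, sp=0xee
r2 is caller-saved -> body value

REG = 0x30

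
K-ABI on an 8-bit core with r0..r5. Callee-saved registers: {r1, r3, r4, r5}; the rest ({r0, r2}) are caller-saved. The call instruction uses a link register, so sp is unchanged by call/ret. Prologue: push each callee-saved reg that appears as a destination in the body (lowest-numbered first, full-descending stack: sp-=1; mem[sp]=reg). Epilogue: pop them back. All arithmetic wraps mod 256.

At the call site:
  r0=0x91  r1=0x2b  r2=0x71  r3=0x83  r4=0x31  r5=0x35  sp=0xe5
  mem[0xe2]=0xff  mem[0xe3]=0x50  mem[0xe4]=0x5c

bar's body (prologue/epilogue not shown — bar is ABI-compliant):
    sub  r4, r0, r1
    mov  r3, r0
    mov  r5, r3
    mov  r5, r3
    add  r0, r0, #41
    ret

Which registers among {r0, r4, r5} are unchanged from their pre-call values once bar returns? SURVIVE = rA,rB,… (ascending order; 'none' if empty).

SURVIVE = r4,r5

prologue: push r3 -> mem[0xe4]=0x83, sp=0xe4
prologue: push r4 -> mem[0xe3]=0x31, sp=0xe3
prologue: push r5 -> mem[0xe2]=0x35, sp=0xe2
body[0] sub  r4, r0, r1 -> r4=0x66
body[1] mov  r3, r0 -> r3=0x91
body[2] mov  r5, r3 -> r5=0x91
body[3] mov  r5, r3 -> r5=0x91
body[4] add  r0, r0, #41 -> r0=0xba
epilogue: pop r5=0x35, sp=0xe3
epilogue: pop r4=0x31, sp=0xe4
epilogue: pop r3=0x83, sp=0xe5
r0: caller-saved, written=True
r4: callee-saved, written=True
r5: callee-saved, written=True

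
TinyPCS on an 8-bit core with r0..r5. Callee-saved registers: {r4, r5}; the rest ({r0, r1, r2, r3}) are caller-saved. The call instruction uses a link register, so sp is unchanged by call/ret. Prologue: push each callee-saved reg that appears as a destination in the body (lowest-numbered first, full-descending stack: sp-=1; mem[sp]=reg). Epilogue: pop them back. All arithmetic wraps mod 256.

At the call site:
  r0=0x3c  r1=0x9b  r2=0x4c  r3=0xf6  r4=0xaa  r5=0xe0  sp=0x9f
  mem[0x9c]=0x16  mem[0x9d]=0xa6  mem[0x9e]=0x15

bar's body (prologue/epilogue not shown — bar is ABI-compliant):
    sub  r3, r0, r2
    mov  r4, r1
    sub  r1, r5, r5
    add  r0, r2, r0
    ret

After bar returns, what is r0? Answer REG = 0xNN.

REG = 0x88

prologue: push r4 -> mem[0x9e]=0xaa, sp=0x9e
body[0] sub  r3, r0, r2 -> r3=0xf0
body[1] mov  r4, r1 -> r4=0x9b
body[2] sub  r1, r5, r5 -> r1=0x00
body[3] add  r0, r2, r0 -> r0=0x88
epilogue: pop r4=0xaa, sp=0x9f
r0 is caller-saved -> body value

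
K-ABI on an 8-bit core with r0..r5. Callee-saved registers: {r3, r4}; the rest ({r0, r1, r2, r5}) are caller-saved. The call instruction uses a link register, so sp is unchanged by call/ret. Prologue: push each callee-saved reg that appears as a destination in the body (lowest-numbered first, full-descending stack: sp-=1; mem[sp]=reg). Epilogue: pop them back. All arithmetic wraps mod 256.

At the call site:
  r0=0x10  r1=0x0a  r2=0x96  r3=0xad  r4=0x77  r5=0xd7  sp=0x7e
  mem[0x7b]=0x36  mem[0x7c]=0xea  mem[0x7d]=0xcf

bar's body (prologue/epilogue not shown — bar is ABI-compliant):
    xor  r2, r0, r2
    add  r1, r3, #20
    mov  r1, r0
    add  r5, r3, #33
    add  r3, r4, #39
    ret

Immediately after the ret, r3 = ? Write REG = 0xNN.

REG = 0xad

prologue: push r3 -> mem[0x7d]=0xad, sp=0x7d
body[0] xor  r2, r0, r2 -> r2=0x86
body[1] add  r1, r3, #20 -> r1=0xc1
body[2] mov  r1, r0 -> r1=0x10
body[3] add  r5, r3, #33 -> r5=0xce
body[4] add  r3, r4, #39 -> r3=0x9e
epilogue: pop r3=0xad, sp=0x7e
r3 is callee-saved -> restored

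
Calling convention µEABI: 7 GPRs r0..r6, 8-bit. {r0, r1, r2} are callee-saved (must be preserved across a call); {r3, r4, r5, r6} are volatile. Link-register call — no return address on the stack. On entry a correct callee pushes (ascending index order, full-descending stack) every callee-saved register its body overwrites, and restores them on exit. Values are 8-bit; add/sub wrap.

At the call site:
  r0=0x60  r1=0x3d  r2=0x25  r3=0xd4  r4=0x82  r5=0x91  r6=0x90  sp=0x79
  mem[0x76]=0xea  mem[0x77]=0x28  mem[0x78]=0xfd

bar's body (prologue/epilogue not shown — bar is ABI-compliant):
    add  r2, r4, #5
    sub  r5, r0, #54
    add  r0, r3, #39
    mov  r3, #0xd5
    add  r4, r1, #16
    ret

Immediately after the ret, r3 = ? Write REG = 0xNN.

prologue: push r0 → mem[0x78]=0x60, sp=0x78
prologue: push r2 → mem[0x77]=0x25, sp=0x77
body[0] add  r2, r4, #5 → r2=0x87
body[1] sub  r5, r0, #54 → r5=0x2a
body[2] add  r0, r3, #39 → r0=0xfb
body[3] mov  r3, #0xd5 → r3=0xd5
body[4] add  r4, r1, #16 → r4=0x4d
epilogue: pop r2=0x25, sp=0x78
epilogue: pop r0=0x60, sp=0x79
r3 is caller-saved → body value

REG = 0xd5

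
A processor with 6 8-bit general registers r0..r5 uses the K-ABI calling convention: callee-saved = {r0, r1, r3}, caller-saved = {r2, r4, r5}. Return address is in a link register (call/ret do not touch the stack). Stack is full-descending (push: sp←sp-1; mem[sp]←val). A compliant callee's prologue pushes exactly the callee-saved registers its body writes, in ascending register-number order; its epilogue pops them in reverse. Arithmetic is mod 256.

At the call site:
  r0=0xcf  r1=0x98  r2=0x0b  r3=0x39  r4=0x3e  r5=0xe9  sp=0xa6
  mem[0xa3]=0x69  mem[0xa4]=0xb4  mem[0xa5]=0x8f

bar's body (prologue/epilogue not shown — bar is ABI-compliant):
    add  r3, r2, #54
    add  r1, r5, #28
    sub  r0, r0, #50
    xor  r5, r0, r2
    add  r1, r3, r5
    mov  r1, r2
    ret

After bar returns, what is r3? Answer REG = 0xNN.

prologue: push r0 → mem[0xa5]=0xcf, sp=0xa5
prologue: push r1 → mem[0xa4]=0x98, sp=0xa4
prologue: push r3 → mem[0xa3]=0x39, sp=0xa3
body[0] add  r3, r2, #54 → r3=0x41
body[1] add  r1, r5, #28 → r1=0x05
body[2] sub  r0, r0, #50 → r0=0x9d
body[3] xor  r5, r0, r2 → r5=0x96
body[4] add  r1, r3, r5 → r1=0xd7
body[5] mov  r1, r2 → r1=0x0b
epilogue: pop r3=0x39, sp=0xa4
epilogue: pop r1=0x98, sp=0xa5
epilogue: pop r0=0xcf, sp=0xa6
r3 is callee-saved → restored

REG = 0x39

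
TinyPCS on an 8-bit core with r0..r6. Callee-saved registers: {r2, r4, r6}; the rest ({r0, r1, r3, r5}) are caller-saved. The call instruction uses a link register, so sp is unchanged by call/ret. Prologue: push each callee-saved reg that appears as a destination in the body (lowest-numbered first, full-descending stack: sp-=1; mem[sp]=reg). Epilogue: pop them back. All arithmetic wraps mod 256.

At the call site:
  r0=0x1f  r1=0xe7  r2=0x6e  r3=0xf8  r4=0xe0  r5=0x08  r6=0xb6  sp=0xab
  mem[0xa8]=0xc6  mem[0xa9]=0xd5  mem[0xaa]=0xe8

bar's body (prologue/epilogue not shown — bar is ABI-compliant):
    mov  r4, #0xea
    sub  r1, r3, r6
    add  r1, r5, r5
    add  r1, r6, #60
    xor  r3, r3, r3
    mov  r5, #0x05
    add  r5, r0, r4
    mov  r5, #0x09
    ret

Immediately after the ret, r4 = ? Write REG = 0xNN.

prologue: push r4 → mem[0xaa]=0xe0, sp=0xaa
body[0] mov  r4, #0xea → r4=0xea
body[1] sub  r1, r3, r6 → r1=0x42
body[2] add  r1, r5, r5 → r1=0x10
body[3] add  r1, r6, #60 → r1=0xf2
body[4] xor  r3, r3, r3 → r3=0x00
body[5] mov  r5, #0x05 → r5=0x05
body[6] add  r5, r0, r4 → r5=0x09
body[7] mov  r5, #0x09 → r5=0x09
epilogue: pop r4=0xe0, sp=0xab
r4 is callee-saved → restored

REG = 0xe0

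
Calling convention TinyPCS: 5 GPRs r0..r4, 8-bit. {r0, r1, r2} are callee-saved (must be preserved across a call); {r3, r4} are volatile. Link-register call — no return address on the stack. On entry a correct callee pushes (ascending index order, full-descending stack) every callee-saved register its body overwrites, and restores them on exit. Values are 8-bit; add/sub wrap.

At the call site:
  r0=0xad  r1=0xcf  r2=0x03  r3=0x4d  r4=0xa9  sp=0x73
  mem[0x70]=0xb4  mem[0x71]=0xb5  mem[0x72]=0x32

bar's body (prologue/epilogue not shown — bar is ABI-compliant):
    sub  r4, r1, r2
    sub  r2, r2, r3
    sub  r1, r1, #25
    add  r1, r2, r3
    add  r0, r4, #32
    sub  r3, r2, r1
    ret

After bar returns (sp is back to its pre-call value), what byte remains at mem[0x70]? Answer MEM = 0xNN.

prologue: push r0 -> mem[0x72]=0xad, sp=0x72
prologue: push r1 -> mem[0x71]=0xcf, sp=0x71
prologue: push r2 -> mem[0x70]=0x03, sp=0x70
body[0] sub  r4, r1, r2 -> r4=0xcc
body[1] sub  r2, r2, r3 -> r2=0xb6
body[2] sub  r1, r1, #25 -> r1=0xb6
body[3] add  r1, r2, r3 -> r1=0x03
body[4] add  r0, r4, #32 -> r0=0xec
body[5] sub  r3, r2, r1 -> r3=0xb3
epilogue: pop r2=0x03, sp=0x71
epilogue: pop r1=0xcf, sp=0x72
epilogue: pop r0=0xad, sp=0x73
prologue pushed ['r0', 'r1', 'r2'] at ['0x72', '0x71', '0x70']

MEM = 0x03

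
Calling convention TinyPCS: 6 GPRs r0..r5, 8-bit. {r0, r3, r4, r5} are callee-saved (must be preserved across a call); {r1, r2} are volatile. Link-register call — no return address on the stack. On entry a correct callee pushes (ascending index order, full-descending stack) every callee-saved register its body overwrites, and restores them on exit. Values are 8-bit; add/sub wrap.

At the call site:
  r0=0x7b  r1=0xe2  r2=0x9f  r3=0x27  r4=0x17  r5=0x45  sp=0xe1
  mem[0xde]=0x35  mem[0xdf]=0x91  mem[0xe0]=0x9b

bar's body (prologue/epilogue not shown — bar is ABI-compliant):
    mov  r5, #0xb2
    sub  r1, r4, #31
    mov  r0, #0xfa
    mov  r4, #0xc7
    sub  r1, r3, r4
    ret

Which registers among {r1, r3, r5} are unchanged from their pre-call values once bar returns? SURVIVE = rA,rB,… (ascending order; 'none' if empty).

prologue: push r0 → mem[0xe0]=0x7b, sp=0xe0
prologue: push r4 → mem[0xdf]=0x17, sp=0xdf
prologue: push r5 → mem[0xde]=0x45, sp=0xde
body[0] mov  r5, #0xb2 → r5=0xb2
body[1] sub  r1, r4, #31 → r1=0xf8
body[2] mov  r0, #0xfa → r0=0xfa
body[3] mov  r4, #0xc7 → r4=0xc7
body[4] sub  r1, r3, r4 → r1=0x60
epilogue: pop r5=0x45, sp=0xdf
epilogue: pop r4=0x17, sp=0xe0
epilogue: pop r0=0x7b, sp=0xe1
r1: caller-saved, written=True
r3: callee-saved, written=False
r5: callee-saved, written=True

SURVIVE = r3,r5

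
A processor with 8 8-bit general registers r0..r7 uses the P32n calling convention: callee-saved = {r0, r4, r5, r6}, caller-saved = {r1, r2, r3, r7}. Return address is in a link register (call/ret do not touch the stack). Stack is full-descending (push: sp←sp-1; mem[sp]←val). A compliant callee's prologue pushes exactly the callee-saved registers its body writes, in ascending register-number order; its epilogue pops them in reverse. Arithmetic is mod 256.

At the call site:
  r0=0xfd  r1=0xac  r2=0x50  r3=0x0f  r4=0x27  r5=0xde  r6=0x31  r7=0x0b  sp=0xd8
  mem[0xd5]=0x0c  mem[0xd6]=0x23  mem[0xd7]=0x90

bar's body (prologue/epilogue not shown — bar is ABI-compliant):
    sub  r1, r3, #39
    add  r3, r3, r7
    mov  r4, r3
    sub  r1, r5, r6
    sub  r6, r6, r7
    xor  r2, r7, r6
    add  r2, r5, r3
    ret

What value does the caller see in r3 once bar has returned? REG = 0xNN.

REG = 0x1a

prologue: push r4 -> mem[0xd7]=0x27, sp=0xd7
prologue: push r6 -> mem[0xd6]=0x31, sp=0xd6
body[0] sub  r1, r3, #39 -> r1=0xe8
body[1] add  r3, r3, r7 -> r3=0x1a
body[2] mov  r4, r3 -> r4=0x1a
body[3] sub  r1, r5, r6 -> r1=0xad
body[4] sub  r6, r6, r7 -> r6=0x26
body[5] xor  r2, r7, r6 -> r2=0x2d
body[6] add  r2, r5, r3 -> r2=0xf8
epilogue: pop r6=0x31, sp=0xd7
epilogue: pop r4=0x27, sp=0xd8
r3 is caller-saved -> body value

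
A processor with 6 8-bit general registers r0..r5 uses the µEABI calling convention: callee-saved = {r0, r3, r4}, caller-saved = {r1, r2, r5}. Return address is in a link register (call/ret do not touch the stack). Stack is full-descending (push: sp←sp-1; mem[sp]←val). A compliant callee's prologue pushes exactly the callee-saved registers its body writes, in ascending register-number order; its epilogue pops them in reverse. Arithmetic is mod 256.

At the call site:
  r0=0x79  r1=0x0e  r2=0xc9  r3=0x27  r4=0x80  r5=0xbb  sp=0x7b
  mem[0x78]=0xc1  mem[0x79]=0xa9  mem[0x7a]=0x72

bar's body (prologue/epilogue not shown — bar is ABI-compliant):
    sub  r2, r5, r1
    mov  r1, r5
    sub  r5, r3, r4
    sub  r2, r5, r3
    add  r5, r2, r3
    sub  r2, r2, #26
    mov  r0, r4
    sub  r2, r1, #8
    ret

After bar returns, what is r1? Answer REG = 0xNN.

prologue: push r0 → mem[0x7a]=0x79, sp=0x7a
body[0] sub  r2, r5, r1 → r2=0xad
body[1] mov  r1, r5 → r1=0xbb
body[2] sub  r5, r3, r4 → r5=0xa7
body[3] sub  r2, r5, r3 → r2=0x80
body[4] add  r5, r2, r3 → r5=0xa7
body[5] sub  r2, r2, #26 → r2=0x66
body[6] mov  r0, r4 → r0=0x80
body[7] sub  r2, r1, #8 → r2=0xb3
epilogue: pop r0=0x79, sp=0x7b
r1 is caller-saved → body value

REG = 0xbb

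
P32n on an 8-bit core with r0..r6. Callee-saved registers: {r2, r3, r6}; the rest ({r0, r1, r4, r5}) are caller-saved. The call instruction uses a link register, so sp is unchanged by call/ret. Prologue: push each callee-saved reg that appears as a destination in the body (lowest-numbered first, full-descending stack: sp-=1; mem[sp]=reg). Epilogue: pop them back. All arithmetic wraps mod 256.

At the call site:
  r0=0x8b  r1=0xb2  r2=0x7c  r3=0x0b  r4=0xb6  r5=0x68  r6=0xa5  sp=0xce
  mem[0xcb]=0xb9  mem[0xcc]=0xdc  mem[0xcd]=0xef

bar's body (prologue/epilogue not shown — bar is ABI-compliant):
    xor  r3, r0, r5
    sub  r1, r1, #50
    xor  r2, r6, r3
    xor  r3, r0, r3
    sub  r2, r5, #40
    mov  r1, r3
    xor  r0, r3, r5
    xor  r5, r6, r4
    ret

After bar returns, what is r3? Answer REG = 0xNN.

REG = 0x0b

prologue: push r2 → mem[0xcd]=0x7c, sp=0xcd
prologue: push r3 → mem[0xcc]=0x0b, sp=0xcc
body[0] xor  r3, r0, r5 → r3=0xe3
body[1] sub  r1, r1, #50 → r1=0x80
body[2] xor  r2, r6, r3 → r2=0x46
body[3] xor  r3, r0, r3 → r3=0x68
body[4] sub  r2, r5, #40 → r2=0x40
body[5] mov  r1, r3 → r1=0x68
body[6] xor  r0, r3, r5 → r0=0x00
body[7] xor  r5, r6, r4 → r5=0x13
epilogue: pop r3=0x0b, sp=0xcd
epilogue: pop r2=0x7c, sp=0xce
r3 is callee-saved → restored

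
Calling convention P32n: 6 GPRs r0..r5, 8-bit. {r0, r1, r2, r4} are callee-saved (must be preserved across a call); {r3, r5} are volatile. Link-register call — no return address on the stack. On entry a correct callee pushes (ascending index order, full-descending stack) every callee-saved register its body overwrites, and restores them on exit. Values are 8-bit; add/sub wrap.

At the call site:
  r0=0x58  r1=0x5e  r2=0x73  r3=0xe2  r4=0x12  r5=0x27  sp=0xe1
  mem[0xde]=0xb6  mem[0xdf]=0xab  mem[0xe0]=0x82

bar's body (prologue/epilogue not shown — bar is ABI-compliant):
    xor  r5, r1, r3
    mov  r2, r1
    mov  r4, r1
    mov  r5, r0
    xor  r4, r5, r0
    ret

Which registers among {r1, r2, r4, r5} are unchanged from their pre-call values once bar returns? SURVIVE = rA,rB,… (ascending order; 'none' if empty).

prologue: push r2 -> mem[0xe0]=0x73, sp=0xe0
prologue: push r4 -> mem[0xdf]=0x12, sp=0xdf
body[0] xor  r5, r1, r3 -> r5=0xbc
body[1] mov  r2, r1 -> r2=0x5e
body[2] mov  r4, r1 -> r4=0x5e
body[3] mov  r5, r0 -> r5=0x58
body[4] xor  r4, r5, r0 -> r4=0x00
epilogue: pop r4=0x12, sp=0xe0
epilogue: pop r2=0x73, sp=0xe1
r1: callee-saved, written=False
r2: callee-saved, written=True
r4: callee-saved, written=True
r5: caller-saved, written=True

SURVIVE = r1,r2,r4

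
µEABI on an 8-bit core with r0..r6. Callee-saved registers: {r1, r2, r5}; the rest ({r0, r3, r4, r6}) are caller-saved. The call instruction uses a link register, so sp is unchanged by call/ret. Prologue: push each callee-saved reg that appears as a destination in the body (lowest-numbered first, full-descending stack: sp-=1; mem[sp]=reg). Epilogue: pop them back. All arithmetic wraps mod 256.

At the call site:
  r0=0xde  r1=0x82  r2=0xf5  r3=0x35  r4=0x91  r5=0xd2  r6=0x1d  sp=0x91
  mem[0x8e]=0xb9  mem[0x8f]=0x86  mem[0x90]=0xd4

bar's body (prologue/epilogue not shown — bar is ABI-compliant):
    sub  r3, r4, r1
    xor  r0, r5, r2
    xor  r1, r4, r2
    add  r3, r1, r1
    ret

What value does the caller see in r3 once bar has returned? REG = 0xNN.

prologue: push r1 -> mem[0x90]=0x82, sp=0x90
body[0] sub  r3, r4, r1 -> r3=0x0f
body[1] xor  r0, r5, r2 -> r0=0x27
body[2] xor  r1, r4, r2 -> r1=0x64
body[3] add  r3, r1, r1 -> r3=0xc8
epilogue: pop r1=0x82, sp=0x91
r3 is caller-saved -> body value

REG = 0xc8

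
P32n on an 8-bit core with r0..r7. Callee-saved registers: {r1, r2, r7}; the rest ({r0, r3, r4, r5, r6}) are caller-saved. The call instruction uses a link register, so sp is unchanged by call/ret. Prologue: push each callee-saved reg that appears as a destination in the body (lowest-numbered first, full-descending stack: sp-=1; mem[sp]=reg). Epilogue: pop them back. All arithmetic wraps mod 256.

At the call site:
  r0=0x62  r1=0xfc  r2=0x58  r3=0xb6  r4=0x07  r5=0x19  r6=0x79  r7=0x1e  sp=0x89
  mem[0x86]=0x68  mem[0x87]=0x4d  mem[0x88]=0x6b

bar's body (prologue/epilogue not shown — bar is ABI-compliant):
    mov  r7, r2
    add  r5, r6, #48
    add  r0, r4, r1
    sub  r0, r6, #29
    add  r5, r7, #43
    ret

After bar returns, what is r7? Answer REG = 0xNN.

REG = 0x1e

prologue: push r7 -> mem[0x88]=0x1e, sp=0x88
body[0] mov  r7, r2 -> r7=0x58
body[1] add  r5, r6, #48 -> r5=0xa9
body[2] add  r0, r4, r1 -> r0=0x03
body[3] sub  r0, r6, #29 -> r0=0x5c
body[4] add  r5, r7, #43 -> r5=0x83
epilogue: pop r7=0x1e, sp=0x89
r7 is callee-saved -> restored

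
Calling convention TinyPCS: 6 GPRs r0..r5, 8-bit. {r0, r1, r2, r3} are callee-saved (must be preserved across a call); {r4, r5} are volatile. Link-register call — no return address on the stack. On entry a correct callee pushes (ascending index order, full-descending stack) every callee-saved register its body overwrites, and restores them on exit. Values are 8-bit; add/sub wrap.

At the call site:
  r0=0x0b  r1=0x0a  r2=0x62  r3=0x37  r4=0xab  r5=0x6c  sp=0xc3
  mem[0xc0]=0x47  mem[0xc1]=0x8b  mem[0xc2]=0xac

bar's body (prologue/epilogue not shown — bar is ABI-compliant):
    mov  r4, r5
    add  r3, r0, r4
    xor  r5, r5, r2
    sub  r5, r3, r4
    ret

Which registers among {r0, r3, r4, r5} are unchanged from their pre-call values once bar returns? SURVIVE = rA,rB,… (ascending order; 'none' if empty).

prologue: push r3 -> mem[0xc2]=0x37, sp=0xc2
body[0] mov  r4, r5 -> r4=0x6c
body[1] add  r3, r0, r4 -> r3=0x77
body[2] xor  r5, r5, r2 -> r5=0x0e
body[3] sub  r5, r3, r4 -> r5=0x0b
epilogue: pop r3=0x37, sp=0xc3
r0: callee-saved, written=False
r3: callee-saved, written=True
r4: caller-saved, written=True
r5: caller-saved, written=True

SURVIVE = r0,r3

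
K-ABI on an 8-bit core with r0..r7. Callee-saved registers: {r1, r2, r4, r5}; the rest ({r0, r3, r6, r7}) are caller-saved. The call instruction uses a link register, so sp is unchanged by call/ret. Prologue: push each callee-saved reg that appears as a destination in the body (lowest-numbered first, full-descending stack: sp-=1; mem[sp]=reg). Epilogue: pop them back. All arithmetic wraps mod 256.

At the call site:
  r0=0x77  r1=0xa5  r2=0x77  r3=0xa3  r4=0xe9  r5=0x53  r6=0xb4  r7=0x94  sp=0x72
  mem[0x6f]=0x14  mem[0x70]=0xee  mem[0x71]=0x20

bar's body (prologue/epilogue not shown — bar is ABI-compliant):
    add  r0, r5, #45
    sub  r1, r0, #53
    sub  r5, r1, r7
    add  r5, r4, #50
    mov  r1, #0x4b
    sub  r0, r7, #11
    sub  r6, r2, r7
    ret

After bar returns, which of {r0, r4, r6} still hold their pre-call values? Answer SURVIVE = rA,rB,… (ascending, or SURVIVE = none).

SURVIVE = r4

prologue: push r1 → mem[0x71]=0xa5, sp=0x71
prologue: push r5 → mem[0x70]=0x53, sp=0x70
body[0] add  r0, r5, #45 → r0=0x80
body[1] sub  r1, r0, #53 → r1=0x4b
body[2] sub  r5, r1, r7 → r5=0xb7
body[3] add  r5, r4, #50 → r5=0x1b
body[4] mov  r1, #0x4b → r1=0x4b
body[5] sub  r0, r7, #11 → r0=0x89
body[6] sub  r6, r2, r7 → r6=0xe3
epilogue: pop r5=0x53, sp=0x71
epilogue: pop r1=0xa5, sp=0x72
r0: caller-saved, written=True
r4: callee-saved, written=False
r6: caller-saved, written=True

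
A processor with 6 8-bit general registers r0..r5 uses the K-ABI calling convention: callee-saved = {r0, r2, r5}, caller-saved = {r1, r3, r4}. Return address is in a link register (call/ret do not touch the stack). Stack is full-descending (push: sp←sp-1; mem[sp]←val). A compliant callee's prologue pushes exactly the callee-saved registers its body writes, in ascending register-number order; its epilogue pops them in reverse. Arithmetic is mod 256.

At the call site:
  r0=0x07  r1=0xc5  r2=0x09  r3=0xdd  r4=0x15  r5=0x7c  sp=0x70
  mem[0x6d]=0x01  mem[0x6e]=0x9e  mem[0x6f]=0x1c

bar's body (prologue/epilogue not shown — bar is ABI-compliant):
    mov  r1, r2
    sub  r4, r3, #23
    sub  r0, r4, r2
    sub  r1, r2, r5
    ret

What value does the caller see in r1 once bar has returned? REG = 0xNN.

prologue: push r0 -> mem[0x6f]=0x07, sp=0x6f
body[0] mov  r1, r2 -> r1=0x09
body[1] sub  r4, r3, #23 -> r4=0xc6
body[2] sub  r0, r4, r2 -> r0=0xbd
body[3] sub  r1, r2, r5 -> r1=0x8d
epilogue: pop r0=0x07, sp=0x70
r1 is caller-saved -> body value

REG = 0x8d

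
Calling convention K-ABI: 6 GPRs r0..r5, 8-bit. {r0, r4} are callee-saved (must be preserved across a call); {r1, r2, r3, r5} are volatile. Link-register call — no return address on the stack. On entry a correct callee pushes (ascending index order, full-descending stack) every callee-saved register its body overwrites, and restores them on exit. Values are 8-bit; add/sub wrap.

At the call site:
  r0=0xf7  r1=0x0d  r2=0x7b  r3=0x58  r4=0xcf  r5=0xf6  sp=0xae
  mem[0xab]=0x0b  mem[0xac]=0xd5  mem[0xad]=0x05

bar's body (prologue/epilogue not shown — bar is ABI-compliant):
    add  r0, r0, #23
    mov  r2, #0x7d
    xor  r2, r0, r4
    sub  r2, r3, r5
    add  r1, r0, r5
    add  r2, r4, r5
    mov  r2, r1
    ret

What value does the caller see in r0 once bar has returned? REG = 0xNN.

prologue: push r0 → mem[0xad]=0xf7, sp=0xad
body[0] add  r0, r0, #23 → r0=0x0e
body[1] mov  r2, #0x7d → r2=0x7d
body[2] xor  r2, r0, r4 → r2=0xc1
body[3] sub  r2, r3, r5 → r2=0x62
body[4] add  r1, r0, r5 → r1=0x04
body[5] add  r2, r4, r5 → r2=0xc5
body[6] mov  r2, r1 → r2=0x04
epilogue: pop r0=0xf7, sp=0xae
r0 is callee-saved → restored

REG = 0xf7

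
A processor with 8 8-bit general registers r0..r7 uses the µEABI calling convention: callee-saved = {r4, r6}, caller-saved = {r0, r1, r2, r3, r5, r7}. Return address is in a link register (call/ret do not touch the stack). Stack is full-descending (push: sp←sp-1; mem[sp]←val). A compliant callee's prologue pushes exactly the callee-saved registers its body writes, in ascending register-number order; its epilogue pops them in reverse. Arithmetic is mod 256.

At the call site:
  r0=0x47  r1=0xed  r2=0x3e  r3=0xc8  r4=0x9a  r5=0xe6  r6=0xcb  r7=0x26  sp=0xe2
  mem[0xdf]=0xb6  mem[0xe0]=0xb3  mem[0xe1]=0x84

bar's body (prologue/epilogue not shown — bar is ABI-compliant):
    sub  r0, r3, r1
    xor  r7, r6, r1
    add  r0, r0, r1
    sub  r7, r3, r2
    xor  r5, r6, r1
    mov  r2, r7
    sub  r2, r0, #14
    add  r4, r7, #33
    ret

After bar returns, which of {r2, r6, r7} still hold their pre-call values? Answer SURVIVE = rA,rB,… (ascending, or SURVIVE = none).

prologue: push r4 → mem[0xe1]=0x9a, sp=0xe1
body[0] sub  r0, r3, r1 → r0=0xdb
body[1] xor  r7, r6, r1 → r7=0x26
body[2] add  r0, r0, r1 → r0=0xc8
body[3] sub  r7, r3, r2 → r7=0x8a
body[4] xor  r5, r6, r1 → r5=0x26
body[5] mov  r2, r7 → r2=0x8a
body[6] sub  r2, r0, #14 → r2=0xba
body[7] add  r4, r7, #33 → r4=0xab
epilogue: pop r4=0x9a, sp=0xe2
r2: caller-saved, written=True
r6: callee-saved, written=False
r7: caller-saved, written=True

SURVIVE = r6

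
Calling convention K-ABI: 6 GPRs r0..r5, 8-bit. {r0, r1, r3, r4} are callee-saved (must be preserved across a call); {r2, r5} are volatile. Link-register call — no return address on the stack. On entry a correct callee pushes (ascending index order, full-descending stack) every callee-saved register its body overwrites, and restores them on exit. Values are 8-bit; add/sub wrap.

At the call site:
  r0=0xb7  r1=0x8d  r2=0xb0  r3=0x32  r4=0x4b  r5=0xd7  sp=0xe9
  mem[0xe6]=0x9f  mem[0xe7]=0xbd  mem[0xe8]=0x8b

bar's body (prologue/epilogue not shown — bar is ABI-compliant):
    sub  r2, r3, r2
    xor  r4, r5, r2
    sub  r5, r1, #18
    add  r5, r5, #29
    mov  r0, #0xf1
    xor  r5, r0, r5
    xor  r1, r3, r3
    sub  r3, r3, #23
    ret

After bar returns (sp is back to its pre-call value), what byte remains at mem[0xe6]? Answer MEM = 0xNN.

prologue: push r0 -> mem[0xe8]=0xb7, sp=0xe8
prologue: push r1 -> mem[0xe7]=0x8d, sp=0xe7
prologue: push r3 -> mem[0xe6]=0x32, sp=0xe6
prologue: push r4 -> mem[0xe5]=0x4b, sp=0xe5
body[0] sub  r2, r3, r2 -> r2=0x82
body[1] xor  r4, r5, r2 -> r4=0x55
body[2] sub  r5, r1, #18 -> r5=0x7b
body[3] add  r5, r5, #29 -> r5=0x98
body[4] mov  r0, #0xf1 -> r0=0xf1
body[5] xor  r5, r0, r5 -> r5=0x69
body[6] xor  r1, r3, r3 -> r1=0x00
body[7] sub  r3, r3, #23 -> r3=0x1b
epilogue: pop r4=0x4b, sp=0xe6
epilogue: pop r3=0x32, sp=0xe7
epilogue: pop r1=0x8d, sp=0xe8
epilogue: pop r0=0xb7, sp=0xe9
prologue pushed ['r0', 'r1', 'r3', 'r4'] at ['0xe8', '0xe7', '0xe6', '0xe5']

MEM = 0x32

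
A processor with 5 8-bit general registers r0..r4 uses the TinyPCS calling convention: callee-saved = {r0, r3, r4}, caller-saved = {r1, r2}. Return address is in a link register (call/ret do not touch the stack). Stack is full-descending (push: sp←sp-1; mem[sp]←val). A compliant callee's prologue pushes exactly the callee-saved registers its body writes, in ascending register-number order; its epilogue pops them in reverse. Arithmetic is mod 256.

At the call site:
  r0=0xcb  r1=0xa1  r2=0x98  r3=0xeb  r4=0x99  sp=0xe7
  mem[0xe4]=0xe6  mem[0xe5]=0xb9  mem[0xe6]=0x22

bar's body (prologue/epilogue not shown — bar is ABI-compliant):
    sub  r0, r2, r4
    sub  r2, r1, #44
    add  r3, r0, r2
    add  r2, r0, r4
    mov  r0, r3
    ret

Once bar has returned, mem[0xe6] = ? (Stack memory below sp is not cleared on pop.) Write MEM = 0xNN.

MEM = 0xcb

prologue: push r0 → mem[0xe6]=0xcb, sp=0xe6
prologue: push r3 → mem[0xe5]=0xeb, sp=0xe5
body[0] sub  r0, r2, r4 → r0=0xff
body[1] sub  r2, r1, #44 → r2=0x75
body[2] add  r3, r0, r2 → r3=0x74
body[3] add  r2, r0, r4 → r2=0x98
body[4] mov  r0, r3 → r0=0x74
epilogue: pop r3=0xeb, sp=0xe6
epilogue: pop r0=0xcb, sp=0xe7
prologue pushed ['r0', 'r3'] at ['0xe6', '0xe5']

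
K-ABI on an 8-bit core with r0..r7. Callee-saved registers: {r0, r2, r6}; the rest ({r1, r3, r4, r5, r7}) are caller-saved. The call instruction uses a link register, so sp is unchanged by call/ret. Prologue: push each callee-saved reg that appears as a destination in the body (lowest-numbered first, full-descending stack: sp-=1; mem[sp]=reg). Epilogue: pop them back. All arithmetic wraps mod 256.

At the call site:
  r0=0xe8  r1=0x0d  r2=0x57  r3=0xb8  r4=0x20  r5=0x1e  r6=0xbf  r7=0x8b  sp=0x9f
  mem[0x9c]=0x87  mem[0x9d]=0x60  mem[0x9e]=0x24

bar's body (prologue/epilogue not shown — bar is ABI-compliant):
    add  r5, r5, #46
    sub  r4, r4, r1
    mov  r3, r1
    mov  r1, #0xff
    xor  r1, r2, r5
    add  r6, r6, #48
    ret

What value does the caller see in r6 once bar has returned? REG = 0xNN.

prologue: push r6 -> mem[0x9e]=0xbf, sp=0x9e
body[0] add  r5, r5, #46 -> r5=0x4c
body[1] sub  r4, r4, r1 -> r4=0x13
body[2] mov  r3, r1 -> r3=0x0d
body[3] mov  r1, #0xff -> r1=0xff
body[4] xor  r1, r2, r5 -> r1=0x1b
body[5] add  r6, r6, #48 -> r6=0xef
epilogue: pop r6=0xbf, sp=0x9f
r6 is callee-saved -> restored

REG = 0xbf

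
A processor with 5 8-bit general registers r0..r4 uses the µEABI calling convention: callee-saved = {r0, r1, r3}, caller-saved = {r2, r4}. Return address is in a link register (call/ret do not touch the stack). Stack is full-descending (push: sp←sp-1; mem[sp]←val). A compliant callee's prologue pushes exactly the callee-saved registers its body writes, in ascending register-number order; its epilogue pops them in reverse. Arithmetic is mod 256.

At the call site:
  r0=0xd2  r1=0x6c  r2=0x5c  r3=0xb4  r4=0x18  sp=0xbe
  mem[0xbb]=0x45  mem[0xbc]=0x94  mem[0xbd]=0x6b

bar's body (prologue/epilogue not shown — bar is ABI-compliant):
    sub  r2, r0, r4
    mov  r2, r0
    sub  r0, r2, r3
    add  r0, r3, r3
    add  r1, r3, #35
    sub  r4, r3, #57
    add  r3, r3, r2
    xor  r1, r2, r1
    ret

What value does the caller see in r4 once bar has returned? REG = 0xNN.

REG = 0x7b

prologue: push r0 → mem[0xbd]=0xd2, sp=0xbd
prologue: push r1 → mem[0xbc]=0x6c, sp=0xbc
prologue: push r3 → mem[0xbb]=0xb4, sp=0xbb
body[0] sub  r2, r0, r4 → r2=0xba
body[1] mov  r2, r0 → r2=0xd2
body[2] sub  r0, r2, r3 → r0=0x1e
body[3] add  r0, r3, r3 → r0=0x68
body[4] add  r1, r3, #35 → r1=0xd7
body[5] sub  r4, r3, #57 → r4=0x7b
body[6] add  r3, r3, r2 → r3=0x86
body[7] xor  r1, r2, r1 → r1=0x05
epilogue: pop r3=0xb4, sp=0xbc
epilogue: pop r1=0x6c, sp=0xbd
epilogue: pop r0=0xd2, sp=0xbe
r4 is caller-saved → body value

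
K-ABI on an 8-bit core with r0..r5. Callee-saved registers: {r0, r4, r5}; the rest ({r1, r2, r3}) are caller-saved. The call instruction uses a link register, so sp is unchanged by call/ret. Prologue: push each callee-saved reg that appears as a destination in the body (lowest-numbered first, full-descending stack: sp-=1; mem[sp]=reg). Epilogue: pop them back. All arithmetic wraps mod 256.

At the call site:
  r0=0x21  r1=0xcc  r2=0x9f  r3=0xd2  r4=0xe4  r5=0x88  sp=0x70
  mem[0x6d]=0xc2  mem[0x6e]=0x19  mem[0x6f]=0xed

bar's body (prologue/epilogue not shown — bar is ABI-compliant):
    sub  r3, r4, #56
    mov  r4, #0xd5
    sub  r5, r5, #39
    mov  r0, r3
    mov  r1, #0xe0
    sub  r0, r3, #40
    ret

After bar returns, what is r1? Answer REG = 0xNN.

prologue: push r0 -> mem[0x6f]=0x21, sp=0x6f
prologue: push r4 -> mem[0x6e]=0xe4, sp=0x6e
prologue: push r5 -> mem[0x6d]=0x88, sp=0x6d
body[0] sub  r3, r4, #56 -> r3=0xac
body[1] mov  r4, #0xd5 -> r4=0xd5
body[2] sub  r5, r5, #39 -> r5=0x61
body[3] mov  r0, r3 -> r0=0xac
body[4] mov  r1, #0xe0 -> r1=0xe0
body[5] sub  r0, r3, #40 -> r0=0x84
epilogue: pop r5=0x88, sp=0x6e
epilogue: pop r4=0xe4, sp=0x6f
epilogue: pop r0=0x21, sp=0x70
r1 is caller-saved -> body value

REG = 0xe0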